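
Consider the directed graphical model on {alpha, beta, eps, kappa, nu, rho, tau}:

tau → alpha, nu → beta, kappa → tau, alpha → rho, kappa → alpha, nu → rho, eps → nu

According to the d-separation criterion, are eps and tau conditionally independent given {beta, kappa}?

Yes

Enumerating the 2 paths from eps to tau and testing each for blocking by {beta, kappa}:
Path 1: eps → nu → rho ← alpha ← kappa → tau
  rho is a collider here and neither rho nor any of its descendants is conditioned on, so the collider stays closed — the path is blocked at rho.
Path 2: eps → nu → rho ← alpha ← tau
  rho is a collider here and neither rho nor any of its descendants is conditioned on, so the collider stays closed — the path is blocked at rho.
All paths are blocked; eps ⊥ tau | {beta, kappa} holds.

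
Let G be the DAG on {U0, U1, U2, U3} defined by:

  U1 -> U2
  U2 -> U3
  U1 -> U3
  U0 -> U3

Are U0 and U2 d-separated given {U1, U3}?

No

2 paths connect U0 and U2; each must be blocked for d-separation to hold:
  1. U0 → U3 ← U2 — U3:collider[open] ⇒ active
  2. U0 → U3 ← U1 → U2 — U3:collider[open]; U1:fork[blocks] ⇒ blocked
Because an active path exists, U0 and U2 are not d-separated.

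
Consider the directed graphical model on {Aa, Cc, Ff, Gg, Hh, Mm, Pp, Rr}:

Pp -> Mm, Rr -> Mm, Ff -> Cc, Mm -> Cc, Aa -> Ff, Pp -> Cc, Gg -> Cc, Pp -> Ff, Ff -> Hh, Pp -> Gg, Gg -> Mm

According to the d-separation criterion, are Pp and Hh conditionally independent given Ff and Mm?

Yes

6 paths connect Pp and Hh; each must be blocked for d-separation to hold:
  1. Pp → Gg → Mm → Cc ← Ff → Hh — Gg:chain[open]; Mm:chain[blocks]; Cc:collider[blocks]; Ff:fork[blocks] ⇒ blocked
  2. Pp → Gg → Cc ← Ff → Hh — Gg:chain[open]; Cc:collider[blocks]; Ff:fork[blocks] ⇒ blocked
  3. Pp → Mm ← Gg → Cc ← Ff → Hh — Mm:collider[open]; Gg:fork[open]; Cc:collider[blocks]; Ff:fork[blocks] ⇒ blocked
  4. Pp → Mm → Cc ← Ff → Hh — Mm:chain[blocks]; Cc:collider[blocks]; Ff:fork[blocks] ⇒ blocked
  5. Pp → Ff → Hh — Ff:chain[blocks] ⇒ blocked
  6. Pp → Cc ← Ff → Hh — Cc:collider[blocks]; Ff:fork[blocks] ⇒ blocked
Since every path is blocked, d-separation holds.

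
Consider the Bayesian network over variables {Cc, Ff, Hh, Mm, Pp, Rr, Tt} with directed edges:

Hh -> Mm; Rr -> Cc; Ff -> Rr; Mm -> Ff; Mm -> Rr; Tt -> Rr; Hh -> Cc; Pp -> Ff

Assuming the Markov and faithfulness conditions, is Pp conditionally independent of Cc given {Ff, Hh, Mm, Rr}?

Yes — Pp and Cc are d-separated given {Ff, Hh, Mm, Rr}.

Enumerating the 4 paths from Pp to Cc and testing each for blocking by {Ff, Hh, Mm, Rr}:
  1. Pp → Ff ← Mm ← Hh → Cc — Ff:collider[open]; Mm:chain[blocks]; Hh:fork[blocks] ⇒ blocked
  2. Pp → Ff ← Mm → Rr → Cc — Ff:collider[open]; Mm:fork[blocks]; Rr:chain[blocks] ⇒ blocked
  3. Pp → Ff → Rr → Cc — Ff:chain[blocks]; Rr:chain[blocks] ⇒ blocked
  4. Pp → Ff → Rr ← Mm ← Hh → Cc — Ff:chain[blocks]; Rr:collider[open]; Mm:chain[blocks]; Hh:fork[blocks] ⇒ blocked
All paths are blocked; Pp ⊥ Cc | {Ff, Hh, Mm, Rr} holds.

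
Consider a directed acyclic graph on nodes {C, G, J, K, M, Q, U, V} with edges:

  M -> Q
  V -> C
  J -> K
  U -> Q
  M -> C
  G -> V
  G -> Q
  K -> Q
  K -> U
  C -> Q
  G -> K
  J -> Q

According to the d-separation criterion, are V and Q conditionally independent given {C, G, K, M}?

Enumerating the 6 paths from V to Q and testing each for blocking by {C, G, K, M}:
  1. V → C ← M → Q — C:collider[open]; M:fork[blocks] ⇒ blocked
  2. V → C → Q — C:chain[blocks] ⇒ blocked
  3. V ← G → K ← J → Q — G:fork[blocks]; K:collider[open]; J:fork[open] ⇒ blocked
  4. V ← G → K → U → Q — G:fork[blocks]; K:chain[blocks]; U:chain[open] ⇒ blocked
  5. V ← G → K → Q — G:fork[blocks]; K:chain[blocks] ⇒ blocked
  6. V ← G → Q — G:fork[blocks] ⇒ blocked
Every path is blocked, so V and Q are d-separated given {C, G, K, M}.

Yes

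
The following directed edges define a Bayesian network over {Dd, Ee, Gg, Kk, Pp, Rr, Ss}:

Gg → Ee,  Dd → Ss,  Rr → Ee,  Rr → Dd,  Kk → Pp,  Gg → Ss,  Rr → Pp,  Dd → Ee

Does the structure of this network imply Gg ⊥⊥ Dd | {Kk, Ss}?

Enumerating the 3 paths from Gg to Dd and testing each for blocking by {Kk, Ss}:
Path 1: Gg → Ss ← Dd
  Ss is a collider and Ss is conditioned on, which opens it — no node blocks this path, so it is active.
Path 2: Gg → Ee ← Rr → Dd
  Ee is a collider here and neither Ee nor any of its descendants is conditioned on, so the collider stays closed — the path is blocked at Ee.
Path 3: Gg → Ee ← Dd
  Ee is a collider here and neither Ee nor any of its descendants is conditioned on, so the collider stays closed — the path is blocked at Ee.
Since the path Gg → Ss ← Dd is active, Gg and Dd are not d-separated given {Kk, Ss}.

No — Gg and Dd are not d-separated given {Kk, Ss}.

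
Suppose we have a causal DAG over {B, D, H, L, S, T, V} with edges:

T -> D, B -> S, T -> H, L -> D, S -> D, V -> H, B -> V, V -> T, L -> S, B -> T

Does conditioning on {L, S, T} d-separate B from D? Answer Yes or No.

5 paths connect B and D; each must be blocked for d-separation to hold:
  1. B → V → T → D — V:chain[open]; T:chain[blocks] ⇒ blocked
  2. B → V → H ← T → D — V:chain[open]; H:collider[blocks]; T:fork[blocks] ⇒ blocked
  3. B → T → D — T:chain[blocks] ⇒ blocked
  4. B → S → D — S:chain[blocks] ⇒ blocked
  5. B → S ← L → D — S:collider[open]; L:fork[blocks] ⇒ blocked
All paths are blocked; B ⊥ D | {L, S, T} holds.

Yes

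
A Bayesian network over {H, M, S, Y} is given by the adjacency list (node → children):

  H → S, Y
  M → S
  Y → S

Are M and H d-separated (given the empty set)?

Yes — M and H are d-separated given ∅.

2 paths connect M and H; each must be blocked for d-separation to hold:
Path 1: M → S ← Y ← H
  S is a collider here and neither S nor any of its descendants is conditioned on, so the collider stays closed — the path is blocked at S.
Path 2: M → S ← H
  S is a collider here and neither S nor any of its descendants is conditioned on, so the collider stays closed — the path is blocked at S.
All paths are blocked; M ⊥ H | ∅ holds.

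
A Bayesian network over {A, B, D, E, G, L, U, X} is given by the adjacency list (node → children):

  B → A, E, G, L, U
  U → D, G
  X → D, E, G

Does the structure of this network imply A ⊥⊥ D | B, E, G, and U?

6 paths connect A and D; each must be blocked for d-separation to hold:
Path 1: A ← B → G ← X → D
  B is a fork here and B is conditioned on, so the path is blocked at B.
Path 2: A ← B → G ← U → D
  B is a fork here and B is conditioned on, so the path is blocked at B.
Path 3: A ← B → E ← X → G ← U → D
  B is a fork here and B is conditioned on, so the path is blocked at B.
Path 4: A ← B → E ← X → D
  B is a fork here and B is conditioned on, so the path is blocked at B.
Path 5: A ← B → U → G ← X → D
  B is a fork here and B is conditioned on, so the path is blocked at B.
Path 6: A ← B → U → D
  B is a fork here and B is conditioned on, so the path is blocked at B.
All paths are blocked; A ⊥ D | {B, E, G, U} holds.

Yes — A and D are d-separated given {B, E, G, U}.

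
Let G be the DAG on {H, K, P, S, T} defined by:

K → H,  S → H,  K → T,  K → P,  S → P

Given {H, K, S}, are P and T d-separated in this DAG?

There are 2 undirected paths between P and T; checking each against the conditioning set {H, K, S}:
Path 1: P ← S → H ← K → T
  S is a fork here and S is conditioned on, so the path is blocked at S.
Path 2: P ← K → T
  K is a fork here and K is conditioned on, so the path is blocked at K.
All paths are blocked; P ⊥ T | {H, K, S} holds.

Yes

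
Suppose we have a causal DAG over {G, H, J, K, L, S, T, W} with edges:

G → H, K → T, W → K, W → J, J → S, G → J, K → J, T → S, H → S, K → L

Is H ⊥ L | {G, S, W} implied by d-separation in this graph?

No

There are 6 undirected paths between H and L; checking each against the conditioning set {G, S, W}:
Path 1: H → S ← T ← K → L
  S is a collider and S is conditioned on, which opens it; T is a chain and T is not conditioned on; K is a fork and K is not conditioned on — no node blocks this path, so it is active.
Path 2: H → S ← J ← W → K → L
  W is a fork here and W is conditioned on, so the path is blocked at W.
Path 3: H → S ← J ← K → L
  S is a collider and S is conditioned on, which opens it; J is a chain and J is not conditioned on; K is a fork and K is not conditioned on — no node blocks this path, so it is active.
Path 4: H ← G → J ← W → K → L
  G is a fork here and G is conditioned on, so the path is blocked at G.
Path 5: H ← G → J ← K → L
  G is a fork here and G is conditioned on, so the path is blocked at G.
Path 6: H ← G → J → S ← T ← K → L
  G is a fork here and G is conditioned on, so the path is blocked at G.
Because an active path exists, H and L are not d-separated.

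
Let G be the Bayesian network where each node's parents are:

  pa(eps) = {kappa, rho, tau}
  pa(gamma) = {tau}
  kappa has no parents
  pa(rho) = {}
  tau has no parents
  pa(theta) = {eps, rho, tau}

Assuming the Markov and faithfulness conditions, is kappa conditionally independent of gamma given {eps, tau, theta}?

Yes

We examine all 3 paths between kappa and gamma:
  1. kappa → eps ← tau → gamma — eps:collider[open]; tau:fork[blocks] ⇒ blocked
  2. kappa → eps ← rho → theta ← tau → gamma — eps:collider[open]; rho:fork[open]; theta:collider[open]; tau:fork[blocks] ⇒ blocked
  3. kappa → eps → theta ← tau → gamma — eps:chain[blocks]; theta:collider[open]; tau:fork[blocks] ⇒ blocked
Every path is blocked, so kappa and gamma are d-separated given {eps, tau, theta}.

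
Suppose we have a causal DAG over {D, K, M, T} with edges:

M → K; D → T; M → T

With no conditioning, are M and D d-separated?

Yes

There is one path between M and D:
Path 1: M → T ← D
  T is a collider here and neither T nor any of its descendants is conditioned on, so the collider stays closed — the path is blocked at T.
All paths are blocked; M ⊥ D | ∅ holds.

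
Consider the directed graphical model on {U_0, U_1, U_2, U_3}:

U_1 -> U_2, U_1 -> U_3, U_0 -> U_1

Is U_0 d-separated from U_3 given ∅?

The only undirected path from U_0 to U_3 is:
  1. U_0 → U_1 → U_3 — U_1:chain[open] ⇒ active
Since the path U_0 → U_1 → U_3 is active, U_0 and U_3 are not d-separated given ∅.

No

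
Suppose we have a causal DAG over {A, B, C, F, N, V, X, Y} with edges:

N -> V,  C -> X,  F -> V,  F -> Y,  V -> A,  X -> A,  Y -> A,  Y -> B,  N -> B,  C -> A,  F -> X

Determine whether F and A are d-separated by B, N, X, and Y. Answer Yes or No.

No

There are 6 undirected paths between F and A; checking each against the conditioning set {B, N, X, Y}:
  1. F → V → A — V:chain[open] ⇒ active
  2. F → V ← N → B ← Y → A — V:collider[blocks]; N:fork[blocks]; B:collider[open]; Y:fork[blocks] ⇒ blocked
  3. F → Y → A — Y:chain[blocks] ⇒ blocked
  4. F → Y → B ← N → V → A — Y:chain[blocks]; B:collider[open]; N:fork[blocks]; V:chain[open] ⇒ blocked
  5. F → X → A — X:chain[blocks] ⇒ blocked
  6. F → X ← C → A — X:collider[open]; C:fork[open] ⇒ active
Because an active path exists, F and A are not d-separated.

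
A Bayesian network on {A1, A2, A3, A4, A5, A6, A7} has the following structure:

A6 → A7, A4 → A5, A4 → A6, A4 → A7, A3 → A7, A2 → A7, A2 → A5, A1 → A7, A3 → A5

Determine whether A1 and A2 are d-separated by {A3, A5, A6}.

Yes

4 paths connect A1 and A2; each must be blocked for d-separation to hold:
Path 1: A1 → A7 ← A6 ← A4 → A5 ← A2
  A7 is a collider here and neither A7 nor any of its descendants is conditioned on, so the collider stays closed — the path is blocked at A7.
Path 2: A1 → A7 ← A3 → A5 ← A2
  A7 is a collider here and neither A7 nor any of its descendants is conditioned on, so the collider stays closed — the path is blocked at A7.
Path 3: A1 → A7 ← A2
  A7 is a collider here and neither A7 nor any of its descendants is conditioned on, so the collider stays closed — the path is blocked at A7.
Path 4: A1 → A7 ← A4 → A5 ← A2
  A7 is a collider here and neither A7 nor any of its descendants is conditioned on, so the collider stays closed — the path is blocked at A7.
All paths are blocked; A1 ⊥ A2 | {A3, A5, A6} holds.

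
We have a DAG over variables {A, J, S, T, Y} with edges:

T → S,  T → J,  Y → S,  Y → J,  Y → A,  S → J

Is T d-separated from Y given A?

Yes — T and Y are d-separated given {A}.

We examine all 4 paths between T and Y:
Path 1: T → S → J ← Y
  J is a collider here and neither J nor any of its descendants is conditioned on, so the collider stays closed — the path is blocked at J.
Path 2: T → S ← Y
  S is a collider here and neither S nor any of its descendants is conditioned on, so the collider stays closed — the path is blocked at S.
Path 3: T → J ← S ← Y
  J is a collider here and neither J nor any of its descendants is conditioned on, so the collider stays closed — the path is blocked at J.
Path 4: T → J ← Y
  J is a collider here and neither J nor any of its descendants is conditioned on, so the collider stays closed — the path is blocked at J.
All paths are blocked; T ⊥ Y | {A} holds.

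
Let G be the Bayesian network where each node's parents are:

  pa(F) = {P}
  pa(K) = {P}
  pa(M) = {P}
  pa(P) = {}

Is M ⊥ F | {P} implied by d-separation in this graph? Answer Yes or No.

There is one path between M and F:
Path 1: M ← P → F
  P is a fork here and P is conditioned on, so the path is blocked at P.
All paths are blocked; M ⊥ F | {P} holds.

Yes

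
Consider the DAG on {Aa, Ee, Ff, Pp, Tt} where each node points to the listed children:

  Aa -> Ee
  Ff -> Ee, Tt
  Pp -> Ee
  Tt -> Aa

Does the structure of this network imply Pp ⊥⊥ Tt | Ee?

Enumerating the 2 paths from Pp to Tt and testing each for blocking by {Ee}:
  1. Pp → Ee ← Ff → Tt — Ee:collider[open]; Ff:fork[open] ⇒ active
  2. Pp → Ee ← Aa ← Tt — Ee:collider[open]; Aa:chain[open] ⇒ active
Because an active path exists, Pp and Tt are not d-separated.

No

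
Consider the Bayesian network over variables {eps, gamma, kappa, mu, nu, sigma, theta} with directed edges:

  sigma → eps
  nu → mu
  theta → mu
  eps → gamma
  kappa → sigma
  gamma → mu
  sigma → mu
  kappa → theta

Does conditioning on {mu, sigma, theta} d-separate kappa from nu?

Yes

There are 3 undirected paths between kappa and nu; checking each against the conditioning set {mu, sigma, theta}:
  1. kappa → sigma → mu ← nu — sigma:chain[blocks]; mu:collider[open] ⇒ blocked
  2. kappa → sigma → eps → gamma → mu ← nu — sigma:chain[blocks]; eps:chain[open]; gamma:chain[open]; mu:collider[open] ⇒ blocked
  3. kappa → theta → mu ← nu — theta:chain[blocks]; mu:collider[open] ⇒ blocked
Since every path is blocked, d-separation holds.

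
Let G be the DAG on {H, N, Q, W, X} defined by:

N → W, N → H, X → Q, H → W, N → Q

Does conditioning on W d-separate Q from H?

No

We examine all 2 paths between Q and H:
  1. Q ← N → W ← H — N:fork[open]; W:collider[open] ⇒ active
  2. Q ← N → H — N:fork[open] ⇒ active
Because an active path exists, Q and H are not d-separated.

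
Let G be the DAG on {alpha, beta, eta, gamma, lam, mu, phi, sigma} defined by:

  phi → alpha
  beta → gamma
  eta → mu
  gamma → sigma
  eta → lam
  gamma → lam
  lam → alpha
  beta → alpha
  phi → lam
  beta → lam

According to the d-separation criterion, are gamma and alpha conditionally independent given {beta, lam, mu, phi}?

Yes — gamma and alpha are d-separated given {beta, lam, mu, phi}.

Enumerating the 6 paths from gamma to alpha and testing each for blocking by {beta, lam, mu, phi}:
  1. gamma → lam ← phi → alpha — lam:collider[open]; phi:fork[blocks] ⇒ blocked
  2. gamma → lam → alpha — lam:chain[blocks] ⇒ blocked
  3. gamma → lam ← beta → alpha — lam:collider[open]; beta:fork[blocks] ⇒ blocked
  4. gamma ← beta → lam ← phi → alpha — beta:fork[blocks]; lam:collider[open]; phi:fork[blocks] ⇒ blocked
  5. gamma ← beta → lam → alpha — beta:fork[blocks]; lam:chain[blocks] ⇒ blocked
  6. gamma ← beta → alpha — beta:fork[blocks] ⇒ blocked
All paths are blocked; gamma ⊥ alpha | {beta, lam, mu, phi} holds.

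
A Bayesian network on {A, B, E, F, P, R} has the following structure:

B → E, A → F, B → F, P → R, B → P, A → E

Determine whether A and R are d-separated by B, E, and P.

Yes

There are 2 undirected paths between A and R; checking each against the conditioning set {B, E, P}:
Path 1: A → E ← B → P → R
  B is a fork here and B is conditioned on, so the path is blocked at B.
Path 2: A → F ← B → P → R
  F is a collider here and neither F nor any of its descendants is conditioned on, so the collider stays closed — the path is blocked at F.
Since every path is blocked, d-separation holds.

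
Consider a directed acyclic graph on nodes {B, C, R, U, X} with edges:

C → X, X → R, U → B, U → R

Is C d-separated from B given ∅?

Yes

The only undirected path from C to B is:
Path 1: C → X → R ← U → B
  R is a collider here and neither R nor any of its descendants is conditioned on, so the collider stays closed — the path is blocked at R.
All paths are blocked; C ⊥ B | ∅ holds.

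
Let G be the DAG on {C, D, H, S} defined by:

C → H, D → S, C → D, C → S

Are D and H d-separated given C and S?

We examine all 2 paths between D and H:
Path 1: D → S ← C → H
  C is a fork here and C is conditioned on, so the path is blocked at C.
Path 2: D ← C → H
  C is a fork here and C is conditioned on, so the path is blocked at C.
All paths are blocked; D ⊥ H | {C, S} holds.

Yes — D and H are d-separated given {C, S}.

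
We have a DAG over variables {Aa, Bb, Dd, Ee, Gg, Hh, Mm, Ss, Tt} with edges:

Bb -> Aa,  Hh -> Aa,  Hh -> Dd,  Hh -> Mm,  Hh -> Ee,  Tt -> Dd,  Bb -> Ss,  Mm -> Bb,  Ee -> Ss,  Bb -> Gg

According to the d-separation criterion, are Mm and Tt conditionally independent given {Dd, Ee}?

We examine all 3 paths between Mm and Tt:
  1. Mm ← Hh → Dd ← Tt — Hh:fork[open]; Dd:collider[open] ⇒ active
  2. Mm → Bb → Aa ← Hh → Dd ← Tt — Bb:chain[open]; Aa:collider[blocks]; Hh:fork[open]; Dd:collider[open] ⇒ blocked
  3. Mm → Bb → Ss ← Ee ← Hh → Dd ← Tt — Bb:chain[open]; Ss:collider[blocks]; Ee:chain[blocks]; Hh:fork[open]; Dd:collider[open] ⇒ blocked
Since the path Mm ← Hh → Dd ← Tt is active, Mm and Tt are not d-separated given {Dd, Ee}.

No — Mm and Tt are not d-separated given {Dd, Ee}.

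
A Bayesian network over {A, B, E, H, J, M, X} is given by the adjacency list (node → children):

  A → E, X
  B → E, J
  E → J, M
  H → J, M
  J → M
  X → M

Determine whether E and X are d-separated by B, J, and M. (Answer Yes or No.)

There are 6 undirected paths between E and X; checking each against the conditioning set {B, J, M}:
Path 1: E → M ← X
  M is a collider and M is conditioned on, which opens it — no node blocks this path, so it is active.
Path 2: E → J → M ← X
  J is a chain here and J is conditioned on, so the path is blocked at J.
Path 3: E → J ← H → M ← X
  J is a collider and J is conditioned on, which opens it; H is a fork and H is not conditioned on; M is a collider and M is conditioned on, which opens it — no node blocks this path, so it is active.
Path 4: E ← A → X
  A is a fork and A is not conditioned on — no node blocks this path, so it is active.
Path 5: E ← B → J → M ← X
  B is a fork here and B is conditioned on, so the path is blocked at B.
Path 6: E ← B → J ← H → M ← X
  B is a fork here and B is conditioned on, so the path is blocked at B.
Since the path E → M ← X is active, E and X are not d-separated given {B, J, M}.

No — E and X are not d-separated given {B, J, M}.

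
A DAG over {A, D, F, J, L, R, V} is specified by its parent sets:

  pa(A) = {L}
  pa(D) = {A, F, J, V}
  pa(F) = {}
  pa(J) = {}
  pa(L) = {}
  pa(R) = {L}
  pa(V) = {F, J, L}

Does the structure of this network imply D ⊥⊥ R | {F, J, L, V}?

Yes

Enumerating the 4 paths from D to R and testing each for blocking by {F, J, L, V}:
  1. D ← A ← L → R — A:chain[open]; L:fork[blocks] ⇒ blocked
  2. D ← F → V ← L → R — F:fork[blocks]; V:collider[open]; L:fork[blocks] ⇒ blocked
  3. D ← V ← L → R — V:chain[blocks]; L:fork[blocks] ⇒ blocked
  4. D ← J → V ← L → R — J:fork[blocks]; V:collider[open]; L:fork[blocks] ⇒ blocked
Since every path is blocked, d-separation holds.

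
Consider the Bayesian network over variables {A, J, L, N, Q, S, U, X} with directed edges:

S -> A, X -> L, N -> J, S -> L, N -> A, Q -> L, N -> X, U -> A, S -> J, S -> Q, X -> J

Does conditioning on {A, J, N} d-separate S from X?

6 paths connect S and X; each must be blocked for d-separation to hold:
Path 1: S → J ← N → X
  N is a fork here and N is conditioned on, so the path is blocked at N.
Path 2: S → J ← X
  J is a collider and J is conditioned on, which opens it — no node blocks this path, so it is active.
Path 3: S → Q → L ← X
  L is a collider here and neither L nor any of its descendants is conditioned on, so the collider stays closed — the path is blocked at L.
Path 4: S → A ← N → J ← X
  N is a fork here and N is conditioned on, so the path is blocked at N.
Path 5: S → A ← N → X
  N is a fork here and N is conditioned on, so the path is blocked at N.
Path 6: S → L ← X
  L is a collider here and neither L nor any of its descendants is conditioned on, so the collider stays closed — the path is blocked at L.
Since the path S → J ← X is active, S and X are not d-separated given {A, J, N}.

No — S and X are not d-separated given {A, J, N}.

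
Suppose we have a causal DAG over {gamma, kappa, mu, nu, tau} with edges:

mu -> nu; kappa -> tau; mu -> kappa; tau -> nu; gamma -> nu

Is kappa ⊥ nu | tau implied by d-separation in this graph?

We examine all 2 paths between kappa and nu:
  1. kappa ← mu → nu — mu:fork[open] ⇒ active
  2. kappa → tau → nu — tau:chain[blocks] ⇒ blocked
Because an active path exists, kappa and nu are not d-separated.

No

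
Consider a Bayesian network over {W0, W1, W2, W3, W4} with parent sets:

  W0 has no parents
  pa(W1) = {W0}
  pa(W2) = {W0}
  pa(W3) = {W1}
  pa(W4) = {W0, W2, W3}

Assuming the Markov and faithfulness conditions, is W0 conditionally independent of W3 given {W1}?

We examine all 3 paths between W0 and W3:
Path 1: W0 → W4 ← W3
  W4 is a collider here and neither W4 nor any of its descendants is conditioned on, so the collider stays closed — the path is blocked at W4.
Path 2: W0 → W1 → W3
  W1 is a chain here and W1 is conditioned on, so the path is blocked at W1.
Path 3: W0 → W2 → W4 ← W3
  W4 is a collider here and neither W4 nor any of its descendants is conditioned on, so the collider stays closed — the path is blocked at W4.
Since every path is blocked, d-separation holds.

Yes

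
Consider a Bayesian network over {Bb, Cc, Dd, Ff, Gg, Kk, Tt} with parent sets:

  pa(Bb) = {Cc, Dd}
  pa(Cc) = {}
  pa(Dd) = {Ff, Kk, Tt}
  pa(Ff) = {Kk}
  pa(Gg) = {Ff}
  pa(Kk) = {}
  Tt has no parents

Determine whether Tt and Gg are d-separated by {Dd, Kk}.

We examine all 2 paths between Tt and Gg:
Path 1: Tt → Dd ← Ff → Gg
  Dd is a collider and Dd is conditioned on, which opens it; Ff is a fork and Ff is not conditioned on — no node blocks this path, so it is active.
Path 2: Tt → Dd ← Kk → Ff → Gg
  Kk is a fork here and Kk is conditioned on, so the path is blocked at Kk.
Since the path Tt → Dd ← Ff → Gg is active, Tt and Gg are not d-separated given {Dd, Kk}.

No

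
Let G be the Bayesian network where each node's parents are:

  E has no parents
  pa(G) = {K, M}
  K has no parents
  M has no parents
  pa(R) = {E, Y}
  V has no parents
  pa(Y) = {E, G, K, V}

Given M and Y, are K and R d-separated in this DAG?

No

Enumerating the 4 paths from K to R and testing each for blocking by {M, Y}:
  1. K → Y ← E → R — Y:collider[open]; E:fork[open] ⇒ active
  2. K → Y → R — Y:chain[blocks] ⇒ blocked
  3. K → G → Y ← E → R — G:chain[open]; Y:collider[open]; E:fork[open] ⇒ active
  4. K → G → Y → R — G:chain[open]; Y:chain[blocks] ⇒ blocked
Because an active path exists, K and R are not d-separated.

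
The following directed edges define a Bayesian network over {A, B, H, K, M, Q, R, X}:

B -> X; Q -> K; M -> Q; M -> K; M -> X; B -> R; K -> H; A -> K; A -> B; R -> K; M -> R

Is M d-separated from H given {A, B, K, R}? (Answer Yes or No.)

Yes

There are 6 undirected paths between M and H; checking each against the conditioning set {A, B, K, R}:
Path 1: M → K → H
  K is a chain here and K is conditioned on, so the path is blocked at K.
Path 2: M → X ← B ← A → K → H
  X is a collider here and neither X nor any of its descendants is conditioned on, so the collider stays closed — the path is blocked at X.
Path 3: M → X ← B → R → K → H
  X is a collider here and neither X nor any of its descendants is conditioned on, so the collider stays closed — the path is blocked at X.
Path 4: M → Q → K → H
  K is a chain here and K is conditioned on, so the path is blocked at K.
Path 5: M → R → K → H
  R is a chain here and R is conditioned on, so the path is blocked at R.
Path 6: M → R ← B ← A → K → H
  B is a chain here and B is conditioned on, so the path is blocked at B.
All paths are blocked; M ⊥ H | {A, B, K, R} holds.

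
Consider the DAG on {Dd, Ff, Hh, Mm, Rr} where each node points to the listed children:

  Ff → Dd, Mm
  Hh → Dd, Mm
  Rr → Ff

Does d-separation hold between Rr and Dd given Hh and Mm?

2 paths connect Rr and Dd; each must be blocked for d-separation to hold:
Path 1: Rr → Ff → Mm ← Hh → Dd
  Hh is a fork here and Hh is conditioned on, so the path is blocked at Hh.
Path 2: Rr → Ff → Dd
  Ff is a chain and Ff is not conditioned on — no node blocks this path, so it is active.
Since the path Rr → Ff → Dd is active, Rr and Dd are not d-separated given {Hh, Mm}.

No — Rr and Dd are not d-separated given {Hh, Mm}.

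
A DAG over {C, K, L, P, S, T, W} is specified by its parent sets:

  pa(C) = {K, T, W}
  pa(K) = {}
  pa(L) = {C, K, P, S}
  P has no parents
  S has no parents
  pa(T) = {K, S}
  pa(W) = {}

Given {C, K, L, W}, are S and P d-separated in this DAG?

There are 5 undirected paths between S and P; checking each against the conditioning set {C, K, L, W}:
  1. S → T → C → L ← P — T:chain[open]; C:chain[blocks]; L:collider[open] ⇒ blocked
  2. S → T → C ← K → L ← P — T:chain[open]; C:collider[open]; K:fork[blocks]; L:collider[open] ⇒ blocked
  3. S → T ← K → C → L ← P — T:collider[open]; K:fork[blocks]; C:chain[blocks]; L:collider[open] ⇒ blocked
  4. S → T ← K → L ← P — T:collider[open]; K:fork[blocks]; L:collider[open] ⇒ blocked
  5. S → L ← P — L:collider[open] ⇒ active
At least one path is unblocked, so d-separation fails.

No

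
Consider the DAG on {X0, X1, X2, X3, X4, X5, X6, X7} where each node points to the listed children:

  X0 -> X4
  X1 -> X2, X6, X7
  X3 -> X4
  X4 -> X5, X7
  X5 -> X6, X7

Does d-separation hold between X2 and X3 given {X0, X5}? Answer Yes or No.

Yes — X2 and X3 are d-separated given {X0, X5}.

4 paths connect X2 and X3; each must be blocked for d-separation to hold:
Path 1: X2 ← X1 → X6 ← X5 ← X4 ← X3
  X6 is a collider here and neither X6 nor any of its descendants is conditioned on, so the collider stays closed — the path is blocked at X6.
Path 2: X2 ← X1 → X6 ← X5 → X7 ← X4 ← X3
  X6 is a collider here and neither X6 nor any of its descendants is conditioned on, so the collider stays closed — the path is blocked at X6.
Path 3: X2 ← X1 → X7 ← X5 ← X4 ← X3
  X7 is a collider here and neither X7 nor any of its descendants is conditioned on, so the collider stays closed — the path is blocked at X7.
Path 4: X2 ← X1 → X7 ← X4 ← X3
  X7 is a collider here and neither X7 nor any of its descendants is conditioned on, so the collider stays closed — the path is blocked at X7.
Since every path is blocked, d-separation holds.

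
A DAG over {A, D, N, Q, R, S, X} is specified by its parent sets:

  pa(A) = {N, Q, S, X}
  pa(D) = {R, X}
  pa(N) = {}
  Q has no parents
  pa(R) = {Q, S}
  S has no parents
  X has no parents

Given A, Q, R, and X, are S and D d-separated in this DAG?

Yes

We examine all 4 paths between S and D:
Path 1: S → R ← Q → A ← X → D
  Q is a fork here and Q is conditioned on, so the path is blocked at Q.
Path 2: S → R → D
  R is a chain here and R is conditioned on, so the path is blocked at R.
Path 3: S → A ← Q → R → D
  Q is a fork here and Q is conditioned on, so the path is blocked at Q.
Path 4: S → A ← X → D
  X is a fork here and X is conditioned on, so the path is blocked at X.
All paths are blocked; S ⊥ D | {A, Q, R, X} holds.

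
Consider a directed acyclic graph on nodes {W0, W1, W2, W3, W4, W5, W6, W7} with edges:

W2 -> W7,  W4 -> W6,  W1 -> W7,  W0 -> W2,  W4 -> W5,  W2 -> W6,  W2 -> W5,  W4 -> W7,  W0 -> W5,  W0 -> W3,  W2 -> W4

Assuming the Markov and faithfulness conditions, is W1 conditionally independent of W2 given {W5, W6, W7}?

No

5 paths connect W1 and W2; each must be blocked for d-separation to hold:
Path 1: W1 → W7 ← W4 → W5 ← W0 → W2
  W7 is a collider and W7 is conditioned on, which opens it; W4 is a fork and W4 is not conditioned on; W5 is a collider and W5 is conditioned on, which opens it; W0 is a fork and W0 is not conditioned on — no node blocks this path, so it is active.
Path 2: W1 → W7 ← W4 → W5 ← W2
  W7 is a collider and W7 is conditioned on, which opens it; W4 is a fork and W4 is not conditioned on; W5 is a collider and W5 is conditioned on, which opens it — no node blocks this path, so it is active.
Path 3: W1 → W7 ← W4 → W6 ← W2
  W7 is a collider and W7 is conditioned on, which opens it; W4 is a fork and W4 is not conditioned on; W6 is a collider and W6 is conditioned on, which opens it — no node blocks this path, so it is active.
Path 4: W1 → W7 ← W4 ← W2
  W7 is a collider and W7 is conditioned on, which opens it; W4 is a chain and W4 is not conditioned on — no node blocks this path, so it is active.
Path 5: W1 → W7 ← W2
  W7 is a collider and W7 is conditioned on, which opens it — no node blocks this path, so it is active.
Because an active path exists, W1 and W2 are not d-separated.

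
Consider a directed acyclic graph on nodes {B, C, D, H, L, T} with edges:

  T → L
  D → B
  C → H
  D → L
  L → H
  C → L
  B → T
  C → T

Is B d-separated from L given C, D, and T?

Yes

4 paths connect B and L; each must be blocked for d-separation to hold:
  1. B → T ← C → H ← L — T:collider[open]; C:fork[blocks]; H:collider[blocks] ⇒ blocked
  2. B → T ← C → L — T:collider[open]; C:fork[blocks] ⇒ blocked
  3. B → T → L — T:chain[blocks] ⇒ blocked
  4. B ← D → L — D:fork[blocks] ⇒ blocked
All paths are blocked; B ⊥ L | {C, D, T} holds.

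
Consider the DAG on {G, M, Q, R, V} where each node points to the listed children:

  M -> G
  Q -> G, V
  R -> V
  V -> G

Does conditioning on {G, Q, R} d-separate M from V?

Enumerating the 2 paths from M to V and testing each for blocking by {G, Q, R}:
Path 1: M → G ← Q → V
  Q is a fork here and Q is conditioned on, so the path is blocked at Q.
Path 2: M → G ← V
  G is a collider and G is conditioned on, which opens it — no node blocks this path, so it is active.
Because an active path exists, M and V are not d-separated.

No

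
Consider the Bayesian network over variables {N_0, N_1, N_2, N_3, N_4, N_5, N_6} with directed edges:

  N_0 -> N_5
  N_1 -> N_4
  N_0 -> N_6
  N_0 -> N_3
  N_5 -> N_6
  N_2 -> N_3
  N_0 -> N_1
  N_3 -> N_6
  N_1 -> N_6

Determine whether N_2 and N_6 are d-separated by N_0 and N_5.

No

There are 4 undirected paths between N_2 and N_6; checking each against the conditioning set {N_0, N_5}:
Path 1: N_2 → N_3 ← N_0 → N_1 → N_6
  N_3 is a collider here and neither N_3 nor any of its descendants is conditioned on, so the collider stays closed — the path is blocked at N_3.
Path 2: N_2 → N_3 ← N_0 → N_6
  N_3 is a collider here and neither N_3 nor any of its descendants is conditioned on, so the collider stays closed — the path is blocked at N_3.
Path 3: N_2 → N_3 ← N_0 → N_5 → N_6
  N_3 is a collider here and neither N_3 nor any of its descendants is conditioned on, so the collider stays closed — the path is blocked at N_3.
Path 4: N_2 → N_3 → N_6
  N_3 is a chain and N_3 is not conditioned on — no node blocks this path, so it is active.
Because an active path exists, N_2 and N_6 are not d-separated.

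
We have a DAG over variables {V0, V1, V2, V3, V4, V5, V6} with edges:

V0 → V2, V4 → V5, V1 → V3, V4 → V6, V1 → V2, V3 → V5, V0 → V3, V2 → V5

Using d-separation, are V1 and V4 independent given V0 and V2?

Enumerating the 4 paths from V1 to V4 and testing each for blocking by {V0, V2}:
  1. V1 → V3 ← V0 → V2 → V5 ← V4 — V3:collider[blocks]; V0:fork[blocks]; V2:chain[blocks]; V5:collider[blocks] ⇒ blocked
  2. V1 → V3 → V5 ← V4 — V3:chain[open]; V5:collider[blocks] ⇒ blocked
  3. V1 → V2 ← V0 → V3 → V5 ← V4 — V2:collider[open]; V0:fork[blocks]; V3:chain[open]; V5:collider[blocks] ⇒ blocked
  4. V1 → V2 → V5 ← V4 — V2:chain[blocks]; V5:collider[blocks] ⇒ blocked
Every path is blocked, so V1 and V4 are d-separated given {V0, V2}.

Yes — V1 and V4 are d-separated given {V0, V2}.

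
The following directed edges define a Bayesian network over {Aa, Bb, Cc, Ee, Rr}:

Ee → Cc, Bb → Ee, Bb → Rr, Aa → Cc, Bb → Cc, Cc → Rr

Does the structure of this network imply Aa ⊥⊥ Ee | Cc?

3 paths connect Aa and Ee; each must be blocked for d-separation to hold:
  1. Aa → Cc ← Ee — Cc:collider[open] ⇒ active
  2. Aa → Cc ← Bb → Ee — Cc:collider[open]; Bb:fork[open] ⇒ active
  3. Aa → Cc → Rr ← Bb → Ee — Cc:chain[blocks]; Rr:collider[blocks]; Bb:fork[open] ⇒ blocked
At least one path is unblocked, so d-separation fails.

No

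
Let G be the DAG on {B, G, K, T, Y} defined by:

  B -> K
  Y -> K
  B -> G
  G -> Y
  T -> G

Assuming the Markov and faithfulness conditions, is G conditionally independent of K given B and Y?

There are 2 undirected paths between G and K; checking each against the conditioning set {B, Y}:
Path 1: G → Y → K
  Y is a chain here and Y is conditioned on, so the path is blocked at Y.
Path 2: G ← B → K
  B is a fork here and B is conditioned on, so the path is blocked at B.
Every path is blocked, so G and K are d-separated given {B, Y}.

Yes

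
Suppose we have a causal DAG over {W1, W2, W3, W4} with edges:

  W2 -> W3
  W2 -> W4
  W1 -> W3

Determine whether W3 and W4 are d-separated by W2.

The only undirected path from W3 to W4 is:
Path 1: W3 ← W2 → W4
  W2 is a fork here and W2 is conditioned on, so the path is blocked at W2.
All paths are blocked; W3 ⊥ W4 | {W2} holds.

Yes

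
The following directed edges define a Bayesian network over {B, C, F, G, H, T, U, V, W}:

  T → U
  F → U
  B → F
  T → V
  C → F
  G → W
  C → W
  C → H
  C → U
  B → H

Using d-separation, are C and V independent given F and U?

No — C and V are not d-separated given {F, U}.

There are 3 undirected paths between C and V; checking each against the conditioning set {F, U}:
Path 1: C → F → U ← T → V
  F is a chain here and F is conditioned on, so the path is blocked at F.
Path 2: C → H ← B → F → U ← T → V
  H is a collider here and neither H nor any of its descendants is conditioned on, so the collider stays closed — the path is blocked at H.
Path 3: C → U ← T → V
  U is a collider and U is conditioned on, which opens it; T is a fork and T is not conditioned on — no node blocks this path, so it is active.
Because an active path exists, C and V are not d-separated.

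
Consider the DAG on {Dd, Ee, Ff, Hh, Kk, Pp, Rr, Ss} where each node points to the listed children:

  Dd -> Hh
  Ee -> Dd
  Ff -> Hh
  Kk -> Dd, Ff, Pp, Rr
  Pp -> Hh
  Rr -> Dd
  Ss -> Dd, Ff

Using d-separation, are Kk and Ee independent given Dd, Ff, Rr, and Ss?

6 paths connect Kk and Ee; each must be blocked for d-separation to hold:
  1. Kk → Ff ← Ss → Dd ← Ee — Ff:collider[open]; Ss:fork[blocks]; Dd:collider[open] ⇒ blocked
  2. Kk → Ff → Hh ← Dd ← Ee — Ff:chain[blocks]; Hh:collider[blocks]; Dd:chain[blocks] ⇒ blocked
  3. Kk → Pp → Hh ← Ff ← Ss → Dd ← Ee — Pp:chain[open]; Hh:collider[blocks]; Ff:chain[blocks]; Ss:fork[blocks]; Dd:collider[open] ⇒ blocked
  4. Kk → Pp → Hh ← Dd ← Ee — Pp:chain[open]; Hh:collider[blocks]; Dd:chain[blocks] ⇒ blocked
  5. Kk → Rr → Dd ← Ee — Rr:chain[blocks]; Dd:collider[open] ⇒ blocked
  6. Kk → Dd ← Ee — Dd:collider[open] ⇒ active
At least one path is unblocked, so d-separation fails.

No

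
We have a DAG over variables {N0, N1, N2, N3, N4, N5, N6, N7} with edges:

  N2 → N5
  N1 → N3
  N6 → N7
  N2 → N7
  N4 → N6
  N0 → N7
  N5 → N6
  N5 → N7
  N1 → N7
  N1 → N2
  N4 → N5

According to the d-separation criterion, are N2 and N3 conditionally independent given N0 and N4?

No

We examine all 5 paths between N2 and N3:
Path 1: N2 → N5 ← N4 → N6 → N7 ← N1 → N3
  N5 is a collider here and neither N5 nor any of its descendants is conditioned on, so the collider stays closed — the path is blocked at N5.
Path 2: N2 → N5 → N7 ← N1 → N3
  N7 is a collider here and neither N7 nor any of its descendants is conditioned on, so the collider stays closed — the path is blocked at N7.
Path 3: N2 → N5 → N6 → N7 ← N1 → N3
  N7 is a collider here and neither N7 nor any of its descendants is conditioned on, so the collider stays closed — the path is blocked at N7.
Path 4: N2 ← N1 → N3
  N1 is a fork and N1 is not conditioned on — no node blocks this path, so it is active.
Path 5: N2 → N7 ← N1 → N3
  N7 is a collider here and neither N7 nor any of its descendants is conditioned on, so the collider stays closed — the path is blocked at N7.
Since the path N2 ← N1 → N3 is active, N2 and N3 are not d-separated given {N0, N4}.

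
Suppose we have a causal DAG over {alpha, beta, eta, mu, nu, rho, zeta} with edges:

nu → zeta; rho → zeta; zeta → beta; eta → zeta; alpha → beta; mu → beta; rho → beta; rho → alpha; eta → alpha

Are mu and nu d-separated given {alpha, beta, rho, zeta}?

Yes

Enumerating the 5 paths from mu to nu and testing each for blocking by {alpha, beta, rho, zeta}:
Path 1: mu → beta ← alpha ← rho → zeta ← nu
  alpha is a chain here and alpha is conditioned on, so the path is blocked at alpha.
Path 2: mu → beta ← alpha ← eta → zeta ← nu
  alpha is a chain here and alpha is conditioned on, so the path is blocked at alpha.
Path 3: mu → beta ← rho → alpha ← eta → zeta ← nu
  rho is a fork here and rho is conditioned on, so the path is blocked at rho.
Path 4: mu → beta ← rho → zeta ← nu
  rho is a fork here and rho is conditioned on, so the path is blocked at rho.
Path 5: mu → beta ← zeta ← nu
  zeta is a chain here and zeta is conditioned on, so the path is blocked at zeta.
Since every path is blocked, d-separation holds.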